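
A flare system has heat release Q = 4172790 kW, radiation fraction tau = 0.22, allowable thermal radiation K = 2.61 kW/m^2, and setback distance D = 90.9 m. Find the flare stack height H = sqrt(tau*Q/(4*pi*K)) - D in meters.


tau*Q/(4*pi*K) = 0.22 * 4172790 / (4 * pi * 2.61) = 27989.7
sqrt(27989.7) = 167.301
H = 167.301 - 90.9 = 76.40

76.40 m


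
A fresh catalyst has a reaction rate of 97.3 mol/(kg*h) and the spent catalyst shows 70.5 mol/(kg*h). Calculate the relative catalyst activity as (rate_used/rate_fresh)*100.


Activity (%) = (rate_used / rate_fresh) * 100
rate_used = 70.5, rate_fresh = 97.3
= (70.5 / 97.3) * 100
= 0.7246 * 100 = 72.46

72.46 %


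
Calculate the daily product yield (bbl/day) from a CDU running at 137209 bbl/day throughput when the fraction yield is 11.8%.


Crude throughput = 137209 bbl/day
Fraction yield = 11.8%
yield = throughput * fraction / 100
yield = 137209 * 11.8 / 100 = 16190.662

16190.662 bbl/day


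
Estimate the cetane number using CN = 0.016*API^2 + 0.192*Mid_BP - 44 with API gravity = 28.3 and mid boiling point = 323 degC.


CN = 0.016 * 28.3^2 + 0.192 * 323 - 44
CN = 12.81424 + 62.016 - 44 = 30.83024

30.83024


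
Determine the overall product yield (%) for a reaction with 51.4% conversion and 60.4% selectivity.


Overall yield = conversion (%) * selectivity (%) / 100
Conversion = 51.4%, Selectivity = 60.4%
Y = 51.4 * 60.4 / 100
= 31.0456 %

31.0456 %


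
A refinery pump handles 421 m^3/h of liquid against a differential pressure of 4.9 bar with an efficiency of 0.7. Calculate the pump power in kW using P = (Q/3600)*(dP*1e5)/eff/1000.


Q = 421 / 3600 = 0.116944 m^3/s
P = 0.116944 * (4.9 * 1e5) / 0.7 / 1000 = 81.86

81.86 kW


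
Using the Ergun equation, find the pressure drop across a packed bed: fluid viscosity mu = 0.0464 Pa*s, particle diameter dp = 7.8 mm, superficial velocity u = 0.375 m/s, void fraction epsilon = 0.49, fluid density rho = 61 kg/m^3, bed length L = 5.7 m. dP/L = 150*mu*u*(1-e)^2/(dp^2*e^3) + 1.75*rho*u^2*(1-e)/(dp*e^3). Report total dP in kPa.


dp = 7.8 mm = 0.0078 m
Viscous term = 150*0.0464*0.375*(1-0.49)^2 / (0.0078^2*0.49^3) = 94842.6
Inertial term = 1.75*61*0.375^2*(1-0.49) / (0.0078*0.49^3) = 8342.91
dP/L = 94842.6 + 8342.91 = 103186 Pa/m
dP = 103186 * 5.7 / 1000 = 588.2 kPa

588.2 kPa


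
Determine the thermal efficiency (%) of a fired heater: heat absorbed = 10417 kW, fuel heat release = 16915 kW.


Furnace efficiency = Q_absorbed / Q_fuel * 100
= 10417 / 16915 * 100 = 61.58

61.58 %


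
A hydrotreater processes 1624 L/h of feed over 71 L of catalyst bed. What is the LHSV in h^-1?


LHSV = volumetric feed rate / catalyst volume
= 1624 L/h / 71 L
= 22.87 h^-1

22.87 h^-1


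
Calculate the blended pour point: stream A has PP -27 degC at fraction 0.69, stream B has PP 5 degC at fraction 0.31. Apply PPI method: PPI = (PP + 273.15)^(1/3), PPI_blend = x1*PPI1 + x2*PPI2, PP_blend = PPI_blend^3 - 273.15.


PPI_1 = (-27 + 273.15)^(1/3) = 6.2671
PPI_2 = (5 + 273.15)^(1/3) = 6.527693
PPI_blend = 0.69 * 6.2671 + 0.31 * 6.527693 = 6.347884
PP_blend = 6.347884^3 - 273.15 = 255.792 - 273.15 = -17.36

-17.36 degC


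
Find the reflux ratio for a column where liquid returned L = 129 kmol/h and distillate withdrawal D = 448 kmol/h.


Reflux ratio definition: R = L / D (liquid returned / distillate withdrawn)
L = 129 kmol/h, D = 448 kmol/h
R = 129 / 448 = 0.2879

0.2879


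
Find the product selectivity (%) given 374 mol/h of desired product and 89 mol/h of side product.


Selectivity = desired / (desired + undesired) * 100
Total products = 374 + 89 = 463 mol/h
S = 374 / 463 * 100
= 0.8078 * 100
= 80.78 %

80.78 %


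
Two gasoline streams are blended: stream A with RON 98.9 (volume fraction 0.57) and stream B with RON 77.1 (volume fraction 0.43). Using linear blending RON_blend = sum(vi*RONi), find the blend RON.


Linear blending: RON_blend = sum(vi * RONi)
Contribution 1: 0.57 * 98.9 = 56.373
Contribution 2: 0.43 * 77.1 = 33.153
RON_blend = 56.373 + 33.153 = 89.526

89.526


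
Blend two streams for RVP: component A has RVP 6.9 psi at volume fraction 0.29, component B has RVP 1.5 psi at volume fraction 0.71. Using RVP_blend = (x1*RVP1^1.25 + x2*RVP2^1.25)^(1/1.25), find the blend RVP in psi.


Chevron index: RVP_blend = (sum xi*RVPi^1.25)^(1/1.25)
RVP^1.25 terms: 0.29 * 6.9^1.25 + 0.71 * 1.5^1.25 = 4.42171
RVP_blend = 4.42171^(1/1.25) = 3.285

3.285 psi


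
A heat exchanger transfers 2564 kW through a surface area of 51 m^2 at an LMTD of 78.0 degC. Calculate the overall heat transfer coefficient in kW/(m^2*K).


From Q = U*A*LMTD, U = Q / (A * LMTD)
U = 2564 / (51 * 78.0) = 2564 / 3978 = 0.6445

0.6445 kW/(m^2*K)


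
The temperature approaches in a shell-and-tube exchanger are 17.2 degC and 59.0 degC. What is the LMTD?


LMTD = (dT1 - dT2) / ln(dT1/dT2)
= (17.2 - 59.0) / ln(17.2 / 59.0) = -41.8 / -1.23263 = 33.91

33.91 degC


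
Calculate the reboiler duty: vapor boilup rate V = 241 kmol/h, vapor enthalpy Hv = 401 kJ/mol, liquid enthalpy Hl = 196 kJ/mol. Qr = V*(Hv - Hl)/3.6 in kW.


Qr = 241 * (401 - 196) / 3.6 = 241 * 205 / 3.6 = 13720

13720 kW


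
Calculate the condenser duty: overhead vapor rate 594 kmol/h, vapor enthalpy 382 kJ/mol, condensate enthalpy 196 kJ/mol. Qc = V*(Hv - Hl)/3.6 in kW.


Qc = 594 * (382 - 196) / 3.6 = 594 * 186 / 3.6 = 30690

30690 kW


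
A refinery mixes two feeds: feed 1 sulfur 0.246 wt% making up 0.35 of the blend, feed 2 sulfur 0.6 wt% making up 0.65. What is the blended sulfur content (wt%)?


Linear sulfur blending: S_blend = x1*S1 + x2*S2
Contribution 1: 0.35 * 0.246 = 0.0861 wt%
Contribution 2: 0.65 * 0.6 = 0.39 wt%
S_blend = 0.0861 + 0.39 = 0.4761

0.4761 wt%


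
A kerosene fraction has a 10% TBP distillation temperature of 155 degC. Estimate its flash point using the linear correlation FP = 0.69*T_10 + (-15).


FP = 0.69 * 155 + (-15) = 91.95

91.95 degC


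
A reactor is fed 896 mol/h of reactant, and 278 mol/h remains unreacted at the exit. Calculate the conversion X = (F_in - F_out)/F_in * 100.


X = (F_in - F_out) / F_in * 100
Moles reacted = 896 - 278 = 618
X = 618 / 896 * 100
= 0.6897 * 100
= 68.97 %

68.97 %


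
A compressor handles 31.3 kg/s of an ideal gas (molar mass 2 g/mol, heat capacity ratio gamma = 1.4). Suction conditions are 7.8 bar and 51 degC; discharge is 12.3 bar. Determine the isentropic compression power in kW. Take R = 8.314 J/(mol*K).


Isentropic work: W = m*(gamma/(gamma-1))*(R*T1/MW)*((P2/P1)^((gamma-1)/gamma) - 1)
T1 = 51 + 273.15 = 324.15 K
Pressure ratio = 12.3 / 7.8 = 1.57692
Exponent = (1.4 - 1)/1.4 = 0.285714
(P2/P1)^exp - 1 = 1.57692^0.285714 - 1 = 0.138982
W = 31.3 * 1.4 / 0.4 * 8.314 * 324.15 / 2 * 0.138982 = 20520

20520 kW


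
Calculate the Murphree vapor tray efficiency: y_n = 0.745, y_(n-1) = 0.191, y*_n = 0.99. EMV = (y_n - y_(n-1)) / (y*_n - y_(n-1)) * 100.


Murphree vapor efficiency: EMV = (y_n - y_(n-1)) / (y*_n - y_(n-1)) * 100
EMV = (0.745 - 0.191) / (0.99 - 0.191) * 100 = 0.554 / 0.799 * 100 = 69.34

69.34 %


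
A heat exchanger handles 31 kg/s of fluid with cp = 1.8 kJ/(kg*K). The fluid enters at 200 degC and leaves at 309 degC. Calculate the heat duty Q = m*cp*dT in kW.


Q = m_dot * cp * delta_T
delta_T = 309 - 200 = 109 K
Q = 31 * 1.8 * 109
= 55.8 * 109
= 6082.2 kW

6082.2 kW


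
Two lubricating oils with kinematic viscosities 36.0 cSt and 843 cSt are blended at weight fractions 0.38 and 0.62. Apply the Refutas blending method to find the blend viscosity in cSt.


Refutas method: VBN_i = 14.534*ln(ln(visc_i + 0.8)) + 10.975, blended linearly by mass fraction; since VBN is linear in VBI_i = ln(ln(visc_i + 0.8)) and the fractions sum to 1, blend VBI directly: visc = exp(exp(VBI_blend)) - 0.8
VBI_1 = ln(ln(36.0 + 0.8)) = 1.28246
VBI_2 = ln(ln(843 + 0.8)) = 1.90775
VBI_blend = 0.38 * 1.28246 + 0.62 * 1.90775 = 1.67014
visc_blend = exp(exp(1.67014)) - 0.8 = 202.1

202.1 cSt


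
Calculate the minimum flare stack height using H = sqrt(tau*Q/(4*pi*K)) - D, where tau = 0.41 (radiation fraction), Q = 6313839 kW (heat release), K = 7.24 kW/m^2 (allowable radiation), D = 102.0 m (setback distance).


tau*Q/(4*pi*K) = 0.41 * 6313839 / (4 * pi * 7.24) = 28453.1
sqrt(28453.1) = 168.68
H = 168.68 - 102.0 = 66.68

66.68 m


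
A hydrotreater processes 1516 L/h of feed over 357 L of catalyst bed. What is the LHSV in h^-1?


LHSV = volumetric feed rate / catalyst volume
= 1516 L/h / 357 L
= 4.246 h^-1

4.246 h^-1


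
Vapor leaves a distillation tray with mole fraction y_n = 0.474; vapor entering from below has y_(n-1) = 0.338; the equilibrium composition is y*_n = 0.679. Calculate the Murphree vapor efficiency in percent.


Murphree vapor efficiency: EMV = (y_n - y_(n-1)) / (y*_n - y_(n-1)) * 100
EMV = (0.474 - 0.338) / (0.679 - 0.338) * 100 = 0.136 / 0.341 * 100 = 39.88

39.88 %


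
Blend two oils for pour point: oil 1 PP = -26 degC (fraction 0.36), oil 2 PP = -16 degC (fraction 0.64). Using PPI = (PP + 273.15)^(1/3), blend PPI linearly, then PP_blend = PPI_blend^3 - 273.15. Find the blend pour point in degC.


PPI_1 = (-26 + 273.15)^(1/3) = 6.275575
PPI_2 = (-16 + 273.15)^(1/3) = 6.359098
PPI_blend = 0.36 * 6.275575 + 0.64 * 6.359098 = 6.32903
PP_blend = 6.32903^3 - 273.15 = 253.5196 - 273.15 = -19.63

-19.63 degC


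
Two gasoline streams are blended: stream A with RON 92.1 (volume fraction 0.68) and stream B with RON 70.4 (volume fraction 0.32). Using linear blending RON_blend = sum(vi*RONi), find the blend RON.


Linear blending: RON_blend = sum(vi * RONi)
Contribution 1: 0.68 * 92.1 = 62.628
Contribution 2: 0.32 * 70.4 = 22.528
RON_blend = 62.628 + 22.528 = 85.156

85.156


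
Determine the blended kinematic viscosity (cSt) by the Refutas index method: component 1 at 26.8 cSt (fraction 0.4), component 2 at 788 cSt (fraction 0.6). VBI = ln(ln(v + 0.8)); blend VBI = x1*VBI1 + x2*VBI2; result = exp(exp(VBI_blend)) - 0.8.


Refutas method: VBN_i = 14.534*ln(ln(visc_i + 0.8)) + 10.975, blended linearly by mass fraction; since VBN is linear in VBI_i = ln(ln(visc_i + 0.8)) and the fractions sum to 1, blend VBI directly: visc = exp(exp(VBI_blend)) - 0.8
VBI_1 = ln(ln(26.8 + 0.8)) = 1.19931
VBI_2 = ln(ln(788 + 0.8)) = 1.8977
VBI_blend = 0.4 * 1.19931 + 0.6 * 1.8977 = 1.61834
visc_blend = exp(exp(1.61834)) - 0.8 = 154.4

154.4 cSt


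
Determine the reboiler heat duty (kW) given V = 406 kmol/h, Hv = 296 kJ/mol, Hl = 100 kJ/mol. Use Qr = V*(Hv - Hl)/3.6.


Qr = 406 * (296 - 100) / 3.6 = 406 * 196 / 3.6 = 22100

22100 kW


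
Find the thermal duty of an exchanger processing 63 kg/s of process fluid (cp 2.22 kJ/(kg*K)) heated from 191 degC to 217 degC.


Q = m_dot * cp * delta_T
delta_T = 217 - 191 = 26 K
Q = 63 * 2.22 * 26
= 139.86 * 26
= 3636.36 kW

3636.36 kW


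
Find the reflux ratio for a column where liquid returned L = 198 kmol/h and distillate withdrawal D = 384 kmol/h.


Reflux ratio definition: R = L / D (liquid returned / distillate withdrawn)
L = 198 kmol/h, D = 384 kmol/h
R = 198 / 384 = 0.5156

0.5156


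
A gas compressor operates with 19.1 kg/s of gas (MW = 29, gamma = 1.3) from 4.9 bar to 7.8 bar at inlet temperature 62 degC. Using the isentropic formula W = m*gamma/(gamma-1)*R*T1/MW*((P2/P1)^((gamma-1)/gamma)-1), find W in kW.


Isentropic work: W = m*(gamma/(gamma-1))*(R*T1/MW)*((P2/P1)^((gamma-1)/gamma) - 1)
T1 = 62 + 273.15 = 335.15 K
Pressure ratio = 7.8 / 4.9 = 1.59184
Exponent = (1.3 - 1)/1.3 = 0.230769
(P2/P1)^exp - 1 = 1.59184^0.230769 - 1 = 0.113249
W = 19.1 * 1.3 / 0.3 * 8.314 * 335.15 / 29 * 0.113249 = 900.6

900.6 kW


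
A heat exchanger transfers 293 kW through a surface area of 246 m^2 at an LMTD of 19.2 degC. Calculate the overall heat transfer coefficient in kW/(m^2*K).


From Q = U*A*LMTD, U = Q / (A * LMTD)
U = 293 / (246 * 19.2) = 293 / 4723.2 = 0.06203

0.06203 kW/(m^2*K)


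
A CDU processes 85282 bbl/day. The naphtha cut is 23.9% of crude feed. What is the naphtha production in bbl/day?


Crude throughput = 85282 bbl/day
Fraction yield = 23.9%
yield = throughput * fraction / 100
yield = 85282 * 23.9 / 100 = 20382.398

20382.398 bbl/day


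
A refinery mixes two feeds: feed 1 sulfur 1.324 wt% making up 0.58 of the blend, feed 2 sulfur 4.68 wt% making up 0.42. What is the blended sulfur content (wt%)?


Linear sulfur blending: S_blend = x1*S1 + x2*S2
Contribution 1: 0.58 * 1.324 = 0.76792 wt%
Contribution 2: 0.42 * 4.68 = 1.9656 wt%
S_blend = 0.76792 + 1.9656 = 2.73352

2.73352 wt%


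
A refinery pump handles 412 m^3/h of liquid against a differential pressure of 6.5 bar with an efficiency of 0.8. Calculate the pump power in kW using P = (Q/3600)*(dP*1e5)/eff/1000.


Q = 412 / 3600 = 0.114444 m^3/s
P = 0.114444 * (6.5 * 1e5) / 0.8 / 1000 = 92.99

92.99 kW


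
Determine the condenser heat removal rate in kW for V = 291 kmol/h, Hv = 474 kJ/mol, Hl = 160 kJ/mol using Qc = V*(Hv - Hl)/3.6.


Qc = 291 * (474 - 160) / 3.6 = 291 * 314 / 3.6 = 25380

25380 kW


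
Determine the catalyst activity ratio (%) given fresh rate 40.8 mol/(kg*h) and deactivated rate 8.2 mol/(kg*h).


Activity (%) = (rate_used / rate_fresh) * 100
rate_used = 8.2, rate_fresh = 40.8
= (8.2 / 40.8) * 100
= 0.2010 * 100 = 20.10

20.10 %


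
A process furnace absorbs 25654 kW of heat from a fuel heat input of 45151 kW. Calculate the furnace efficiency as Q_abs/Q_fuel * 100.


Furnace efficiency = Q_absorbed / Q_fuel * 100
= 25654 / 45151 * 100 = 56.82

56.82 %


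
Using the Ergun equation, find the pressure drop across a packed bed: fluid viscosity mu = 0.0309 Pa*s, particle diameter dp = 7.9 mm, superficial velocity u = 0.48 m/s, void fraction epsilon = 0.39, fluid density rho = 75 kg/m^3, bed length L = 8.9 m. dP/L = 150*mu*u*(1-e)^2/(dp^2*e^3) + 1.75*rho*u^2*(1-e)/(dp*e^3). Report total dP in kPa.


dp = 7.9 mm = 0.0079 m
Viscous term = 150*0.0309*0.48*(1-0.39)^2 / (0.0079^2*0.39^3) = 223616
Inertial term = 1.75*75*0.48^2*(1-0.39) / (0.0079*0.39^3) = 39363.2
dP/L = 223616 + 39363.2 = 262979 Pa/m
dP = 262979 * 8.9 / 1000 = 2341 kPa

2341 kPa


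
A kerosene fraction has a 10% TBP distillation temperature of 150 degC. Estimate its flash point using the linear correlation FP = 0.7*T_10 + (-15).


FP = 0.7 * 150 + (-15) = 90

90 degC


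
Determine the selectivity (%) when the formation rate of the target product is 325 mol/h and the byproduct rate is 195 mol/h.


Selectivity = desired / (desired + undesired) * 100
Total products = 325 + 195 = 520 mol/h
S = 325 / 520 * 100
= 0.6250 * 100
= 62.50 %

62.50 %


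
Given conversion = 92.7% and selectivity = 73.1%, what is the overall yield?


Overall yield = conversion (%) * selectivity (%) / 100
Conversion = 92.7%, Selectivity = 73.1%
Y = 92.7 * 73.1 / 100
= 67.7637 %

67.7637 %


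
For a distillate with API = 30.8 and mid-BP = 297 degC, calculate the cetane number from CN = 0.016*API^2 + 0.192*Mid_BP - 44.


CN = 0.016 * 30.8^2 + 0.192 * 297 - 44
CN = 15.17824 + 57.024 - 44 = 28.20224

28.20224


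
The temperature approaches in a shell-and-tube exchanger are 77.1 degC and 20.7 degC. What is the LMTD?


LMTD = (dT1 - dT2) / ln(dT1/dT2)
= (77.1 - 20.7) / ln(77.1 / 20.7) = 56.4 / 1.31497 = 42.89

42.89 degC


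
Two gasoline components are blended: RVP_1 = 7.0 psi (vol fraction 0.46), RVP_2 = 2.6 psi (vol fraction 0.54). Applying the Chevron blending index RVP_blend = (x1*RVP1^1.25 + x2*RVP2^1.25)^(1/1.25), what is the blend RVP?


Chevron index: RVP_blend = (sum xi*RVPi^1.25)^(1/1.25)
RVP^1.25 terms: 0.46 * 7.0^1.25 + 0.54 * 2.6^1.25 = 7.02041
RVP_blend = 7.02041^(1/1.25) = 4.754

4.754 psi


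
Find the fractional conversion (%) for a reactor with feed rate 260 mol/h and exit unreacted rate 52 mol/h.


X = (F_in - F_out) / F_in * 100
Moles reacted = 260 - 52 = 208
X = 208 / 260 * 100
= 0.8000 * 100
= 80.00 %

80.00 %


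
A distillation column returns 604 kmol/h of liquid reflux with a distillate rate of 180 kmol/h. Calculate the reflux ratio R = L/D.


Reflux ratio definition: R = L / D (liquid returned / distillate withdrawn)
L = 604 kmol/h, D = 180 kmol/h
R = 604 / 180 = 3.356

3.356


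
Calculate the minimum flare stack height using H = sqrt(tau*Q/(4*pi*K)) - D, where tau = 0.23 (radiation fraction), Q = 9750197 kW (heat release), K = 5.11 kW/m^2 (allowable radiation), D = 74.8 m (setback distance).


tau*Q/(4*pi*K) = 0.23 * 9750197 / (4 * pi * 5.11) = 34922.9
sqrt(34922.9) = 186.877
H = 186.877 - 74.8 = 112.1

112.1 m


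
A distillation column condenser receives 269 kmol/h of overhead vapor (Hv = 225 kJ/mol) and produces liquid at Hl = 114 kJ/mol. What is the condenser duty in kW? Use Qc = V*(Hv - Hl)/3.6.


Qc = 269 * (225 - 114) / 3.6 = 269 * 111 / 3.6 = 8294

8294 kW


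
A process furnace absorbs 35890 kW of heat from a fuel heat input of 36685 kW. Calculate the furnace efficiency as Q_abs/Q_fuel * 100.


Furnace efficiency = Q_absorbed / Q_fuel * 100
= 35890 / 36685 * 100 = 97.83

97.83 %


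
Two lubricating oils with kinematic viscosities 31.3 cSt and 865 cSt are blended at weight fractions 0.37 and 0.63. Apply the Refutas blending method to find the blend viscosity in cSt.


Refutas method: VBN_i = 14.534*ln(ln(visc_i + 0.8)) + 10.975, blended linearly by mass fraction; since VBN is linear in VBI_i = ln(ln(visc_i + 0.8)) and the fractions sum to 1, blend VBI directly: visc = exp(exp(VBI_blend)) - 0.8
VBI_1 = ln(ln(31.3 + 0.8)) = 1.24382
VBI_2 = ln(ln(865 + 0.8)) = 1.91156
VBI_blend = 0.37 * 1.24382 + 0.63 * 1.91156 = 1.6645
visc_blend = exp(exp(1.6645)) - 0.8 = 196.2

196.2 cSt


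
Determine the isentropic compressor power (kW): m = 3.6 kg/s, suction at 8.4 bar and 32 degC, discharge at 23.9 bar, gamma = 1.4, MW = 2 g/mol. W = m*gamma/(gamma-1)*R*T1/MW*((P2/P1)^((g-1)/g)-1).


Isentropic work: W = m*(gamma/(gamma-1))*(R*T1/MW)*((P2/P1)^((gamma-1)/gamma) - 1)
T1 = 32 + 273.15 = 305.15 K
Pressure ratio = 23.9 / 8.4 = 2.84524
Exponent = (1.4 - 1)/1.4 = 0.285714
(P2/P1)^exp - 1 = 2.84524^0.285714 - 1 = 0.348181
W = 3.6 * 1.4 / 0.4 * 8.314 * 305.15 / 2 * 0.348181 = 5565

5565 kW


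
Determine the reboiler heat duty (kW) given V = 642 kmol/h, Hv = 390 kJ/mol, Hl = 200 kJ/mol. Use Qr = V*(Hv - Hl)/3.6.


Qr = 642 * (390 - 200) / 3.6 = 642 * 190 / 3.6 = 33880

33880 kW


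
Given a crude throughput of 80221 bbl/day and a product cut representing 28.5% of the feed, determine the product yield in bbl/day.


Crude throughput = 80221 bbl/day
Fraction yield = 28.5%
yield = throughput * fraction / 100
yield = 80221 * 28.5 / 100 = 22862.985

22862.985 bbl/day


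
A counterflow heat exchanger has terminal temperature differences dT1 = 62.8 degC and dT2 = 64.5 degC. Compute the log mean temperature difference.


LMTD = (dT1 - dT2) / ln(dT1/dT2)
= (62.8 - 64.5) / ln(62.8 / 64.5) = -1.7 / -0.0267102 = 63.65

63.65 degC


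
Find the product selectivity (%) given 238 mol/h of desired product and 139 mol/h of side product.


Selectivity = desired / (desired + undesired) * 100
Total products = 238 + 139 = 377 mol/h
S = 238 / 377 * 100
= 0.6313 * 100
= 63.13 %

63.13 %


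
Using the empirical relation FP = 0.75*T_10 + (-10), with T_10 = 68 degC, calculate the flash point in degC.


FP = 0.75 * 68 + (-10) = 41

41 degC


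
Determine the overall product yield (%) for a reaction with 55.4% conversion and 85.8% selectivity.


Overall yield = conversion (%) * selectivity (%) / 100
Conversion = 55.4%, Selectivity = 85.8%
Y = 55.4 * 85.8 / 100
= 47.5332 %

47.5332 %


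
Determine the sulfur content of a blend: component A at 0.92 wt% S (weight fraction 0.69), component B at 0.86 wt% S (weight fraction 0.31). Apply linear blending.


Linear sulfur blending: S_blend = x1*S1 + x2*S2
Contribution 1: 0.69 * 0.92 = 0.6348 wt%
Contribution 2: 0.31 * 0.86 = 0.2666 wt%
S_blend = 0.6348 + 0.2666 = 0.9014

0.9014 wt%


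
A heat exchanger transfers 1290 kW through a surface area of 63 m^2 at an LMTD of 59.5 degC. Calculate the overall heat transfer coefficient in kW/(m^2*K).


From Q = U*A*LMTD, U = Q / (A * LMTD)
U = 1290 / (63 * 59.5) = 1290 / 3748.5 = 0.3441

0.3441 kW/(m^2*K)


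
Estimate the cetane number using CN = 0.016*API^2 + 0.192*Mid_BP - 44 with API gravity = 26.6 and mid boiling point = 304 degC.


CN = 0.016 * 26.6^2 + 0.192 * 304 - 44
CN = 11.32096 + 58.368 - 44 = 25.68896

25.68896


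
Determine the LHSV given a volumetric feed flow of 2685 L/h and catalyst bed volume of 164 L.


LHSV = volumetric feed rate / catalyst volume
= 2685 L/h / 164 L
= 16.37 h^-1

16.37 h^-1


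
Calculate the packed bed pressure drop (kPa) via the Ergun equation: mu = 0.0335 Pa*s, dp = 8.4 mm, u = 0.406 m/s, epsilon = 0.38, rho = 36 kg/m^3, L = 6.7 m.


dp = 8.4 mm = 0.0084 m
Viscous term = 150*0.0335*0.406*(1-0.38)^2 / (0.0084^2*0.38^3) = 202552
Inertial term = 1.75*36*0.406^2*(1-0.38) / (0.0084*0.38^3) = 13968.6
dP/L = 202552 + 13968.6 = 216521 Pa/m
dP = 216521 * 6.7 / 1000 = 1451 kPa

1451 kPa


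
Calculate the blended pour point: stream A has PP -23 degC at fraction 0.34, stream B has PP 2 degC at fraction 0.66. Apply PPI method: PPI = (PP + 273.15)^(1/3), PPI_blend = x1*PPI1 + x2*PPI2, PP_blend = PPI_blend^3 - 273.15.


PPI_1 = (-23 + 273.15)^(1/3) = 6.300865
PPI_2 = (2 + 273.15)^(1/3) = 6.504139
PPI_blend = 0.34 * 6.300865 + 0.66 * 6.504139 = 6.435026
PP_blend = 6.435026^3 - 273.15 = 266.4716 - 273.15 = -6.68

-6.68 degC


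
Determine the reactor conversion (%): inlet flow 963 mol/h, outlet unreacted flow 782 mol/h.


X = (F_in - F_out) / F_in * 100
Moles reacted = 963 - 782 = 181
X = 181 / 963 * 100
= 0.1880 * 100
= 18.80 %

18.80 %


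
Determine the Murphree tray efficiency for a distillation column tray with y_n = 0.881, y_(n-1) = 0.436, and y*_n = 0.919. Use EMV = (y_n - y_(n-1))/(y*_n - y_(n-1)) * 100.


Murphree vapor efficiency: EMV = (y_n - y_(n-1)) / (y*_n - y_(n-1)) * 100
EMV = (0.881 - 0.436) / (0.919 - 0.436) * 100 = 0.445 / 0.483 * 100 = 92.13

92.13 %


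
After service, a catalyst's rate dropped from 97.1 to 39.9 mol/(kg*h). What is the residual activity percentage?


Activity (%) = (rate_used / rate_fresh) * 100
rate_used = 39.9, rate_fresh = 97.1
= (39.9 / 97.1) * 100
= 0.4109 * 100 = 41.09

41.09 %


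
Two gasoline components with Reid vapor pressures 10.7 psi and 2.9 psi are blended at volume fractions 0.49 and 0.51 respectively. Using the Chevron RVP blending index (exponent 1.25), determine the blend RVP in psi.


Chevron index: RVP_blend = (sum xi*RVPi^1.25)^(1/1.25)
RVP^1.25 terms: 0.49 * 10.7^1.25 + 0.51 * 2.9^1.25 = 11.4126
RVP_blend = 11.4126^(1/1.25) = 7.013

7.013 psi


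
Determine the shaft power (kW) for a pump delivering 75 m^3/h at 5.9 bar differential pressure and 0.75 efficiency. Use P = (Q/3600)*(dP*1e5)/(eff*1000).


Q = 75 / 3600 = 0.0208333 m^3/s
P = 0.0208333 * (5.9 * 1e5) / 0.75 / 1000 = 16.39

16.39 kW


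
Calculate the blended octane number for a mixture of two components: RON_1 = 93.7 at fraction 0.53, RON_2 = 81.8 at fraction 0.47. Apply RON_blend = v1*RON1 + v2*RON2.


Linear blending: RON_blend = sum(vi * RONi)
Contribution 1: 0.53 * 93.7 = 49.661
Contribution 2: 0.47 * 81.8 = 38.446
RON_blend = 49.661 + 38.446 = 88.107

88.107


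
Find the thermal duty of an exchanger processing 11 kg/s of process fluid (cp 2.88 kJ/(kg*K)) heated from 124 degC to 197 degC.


Q = m_dot * cp * delta_T
delta_T = 197 - 124 = 73 K
Q = 11 * 2.88 * 73
= 31.68 * 73
= 2312.64 kW

2312.64 kW


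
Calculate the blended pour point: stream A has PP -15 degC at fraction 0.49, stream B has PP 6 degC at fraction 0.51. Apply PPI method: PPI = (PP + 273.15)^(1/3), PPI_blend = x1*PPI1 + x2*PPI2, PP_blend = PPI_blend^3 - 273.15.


PPI_1 = (-15 + 273.15)^(1/3) = 6.36733
PPI_2 = (6 + 273.15)^(1/3) = 6.535506
PPI_blend = 0.49 * 6.36733 + 0.51 * 6.535506 = 6.4531
PP_blend = 6.4531^3 - 273.15 = 268.7232 - 273.15 = -4.43

-4.43 degC


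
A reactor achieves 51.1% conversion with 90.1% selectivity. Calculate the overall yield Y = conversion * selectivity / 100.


Overall yield = conversion (%) * selectivity (%) / 100
Conversion = 51.1%, Selectivity = 90.1%
Y = 51.1 * 90.1 / 100
= 46.0411 %

46.0411 %


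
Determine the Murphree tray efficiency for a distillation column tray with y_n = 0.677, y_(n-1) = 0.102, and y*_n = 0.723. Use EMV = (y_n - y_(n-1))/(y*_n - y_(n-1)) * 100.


Murphree vapor efficiency: EMV = (y_n - y_(n-1)) / (y*_n - y_(n-1)) * 100
EMV = (0.677 - 0.102) / (0.723 - 0.102) * 100 = 0.575 / 0.621 * 100 = 92.59

92.59 %


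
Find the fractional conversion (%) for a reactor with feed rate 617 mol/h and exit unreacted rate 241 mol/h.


X = (F_in - F_out) / F_in * 100
Moles reacted = 617 - 241 = 376
X = 376 / 617 * 100
= 0.6094 * 100
= 60.94 %

60.94 %


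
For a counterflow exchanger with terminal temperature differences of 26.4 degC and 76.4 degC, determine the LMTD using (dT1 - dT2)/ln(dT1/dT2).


LMTD = (dT1 - dT2) / ln(dT1/dT2)
= (26.4 - 76.4) / ln(26.4 / 76.4) = -50 / -1.06262 = 47.05

47.05 degC


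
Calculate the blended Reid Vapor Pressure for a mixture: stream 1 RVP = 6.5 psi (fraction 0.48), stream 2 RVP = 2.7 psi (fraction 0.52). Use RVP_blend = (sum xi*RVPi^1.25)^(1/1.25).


Chevron index: RVP_blend = (sum xi*RVPi^1.25)^(1/1.25)
RVP^1.25 terms: 0.48 * 6.5^1.25 + 0.52 * 2.7^1.25 = 6.78149
RVP_blend = 6.78149^(1/1.25) = 4.624

4.624 psi


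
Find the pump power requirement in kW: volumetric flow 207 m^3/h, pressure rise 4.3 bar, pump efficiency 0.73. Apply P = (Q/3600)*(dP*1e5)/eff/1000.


Q = 207 / 3600 = 0.0575 m^3/s
P = 0.0575 * (4.3 * 1e5) / 0.73 / 1000 = 33.87

33.87 kW


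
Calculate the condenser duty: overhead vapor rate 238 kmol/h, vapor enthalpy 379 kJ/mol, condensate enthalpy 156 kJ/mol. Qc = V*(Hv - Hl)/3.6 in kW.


Qc = 238 * (379 - 156) / 3.6 = 238 * 223 / 3.6 = 14740

14740 kW


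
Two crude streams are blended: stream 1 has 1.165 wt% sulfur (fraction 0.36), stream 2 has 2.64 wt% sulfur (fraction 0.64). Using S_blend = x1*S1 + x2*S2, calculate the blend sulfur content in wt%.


Linear sulfur blending: S_blend = x1*S1 + x2*S2
Contribution 1: 0.36 * 1.165 = 0.4194 wt%
Contribution 2: 0.64 * 2.64 = 1.6896 wt%
S_blend = 0.4194 + 1.6896 = 2.109

2.109 wt%


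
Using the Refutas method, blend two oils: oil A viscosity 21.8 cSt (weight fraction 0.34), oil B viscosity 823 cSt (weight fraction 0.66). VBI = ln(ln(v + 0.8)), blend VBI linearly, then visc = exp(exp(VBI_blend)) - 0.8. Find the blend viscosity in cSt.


Refutas method: VBN_i = 14.534*ln(ln(visc_i + 0.8)) + 10.975, blended linearly by mass fraction; since VBN is linear in VBI_i = ln(ln(visc_i + 0.8)) and the fractions sum to 1, blend VBI directly: visc = exp(exp(VBI_blend)) - 0.8
VBI_1 = ln(ln(21.8 + 0.8)) = 1.13718
VBI_2 = ln(ln(823 + 0.8)) = 1.90418
VBI_blend = 0.34 * 1.13718 + 0.66 * 1.90418 = 1.6434
visc_blend = exp(exp(1.6434)) - 0.8 = 175.6

175.6 cSt


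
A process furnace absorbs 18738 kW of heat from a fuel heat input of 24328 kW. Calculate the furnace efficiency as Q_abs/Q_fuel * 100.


Furnace efficiency = Q_absorbed / Q_fuel * 100
= 18738 / 24328 * 100 = 77.02

77.02 %


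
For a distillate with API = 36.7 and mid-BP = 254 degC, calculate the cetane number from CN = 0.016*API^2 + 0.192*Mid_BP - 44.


CN = 0.016 * 36.7^2 + 0.192 * 254 - 44
CN = 21.55024 + 48.768 - 44 = 26.31824

26.31824


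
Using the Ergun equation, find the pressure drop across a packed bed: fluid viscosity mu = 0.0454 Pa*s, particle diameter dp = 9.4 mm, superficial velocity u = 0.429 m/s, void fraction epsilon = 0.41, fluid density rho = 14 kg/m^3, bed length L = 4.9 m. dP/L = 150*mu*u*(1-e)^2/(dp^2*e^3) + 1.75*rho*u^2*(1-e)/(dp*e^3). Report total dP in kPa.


dp = 9.4 mm = 0.0094 m
Viscous term = 150*0.0454*0.429*(1-0.41)^2 / (0.0094^2*0.41^3) = 166994
Inertial term = 1.75*14*0.429^2*(1-0.41) / (0.0094*0.41^3) = 4106.32
dP/L = 166994 + 4106.32 = 171100 Pa/m
dP = 171100 * 4.9 / 1000 = 838.4 kPa

838.4 kPa


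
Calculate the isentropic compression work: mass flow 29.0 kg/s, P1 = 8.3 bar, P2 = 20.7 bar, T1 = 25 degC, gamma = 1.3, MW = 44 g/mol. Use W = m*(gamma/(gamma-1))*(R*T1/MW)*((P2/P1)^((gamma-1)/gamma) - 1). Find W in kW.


Isentropic work: W = m*(gamma/(gamma-1))*(R*T1/MW)*((P2/P1)^((gamma-1)/gamma) - 1)
T1 = 25 + 273.15 = 298.15 K
Pressure ratio = 20.7 / 8.3 = 2.49398
Exponent = (1.3 - 1)/1.3 = 0.230769
(P2/P1)^exp - 1 = 2.49398^0.230769 - 1 = 0.234783
W = 29.0 * 1.3 / 0.3 * 8.314 * 298.15 / 44 * 0.234783 = 1662

1662 kW


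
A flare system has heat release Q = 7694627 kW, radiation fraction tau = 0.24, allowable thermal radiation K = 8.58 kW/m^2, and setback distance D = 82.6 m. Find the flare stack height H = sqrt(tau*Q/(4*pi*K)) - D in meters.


tau*Q/(4*pi*K) = 0.24 * 7694627 / (4 * pi * 8.58) = 17127.8
sqrt(17127.8) = 130.873
H = 130.873 - 82.6 = 48.27

48.27 m


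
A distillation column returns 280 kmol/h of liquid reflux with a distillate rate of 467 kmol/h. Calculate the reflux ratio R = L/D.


Reflux ratio definition: R = L / D (liquid returned / distillate withdrawn)
L = 280 kmol/h, D = 467 kmol/h
R = 280 / 467 = 0.5996

0.5996


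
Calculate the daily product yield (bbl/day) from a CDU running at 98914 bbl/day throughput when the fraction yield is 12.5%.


Crude throughput = 98914 bbl/day
Fraction yield = 12.5%
yield = throughput * fraction / 100
yield = 98914 * 12.5 / 100 = 12364.25

12364.25 bbl/day


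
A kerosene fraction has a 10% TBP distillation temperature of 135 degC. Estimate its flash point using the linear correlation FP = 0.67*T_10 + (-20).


FP = 0.67 * 135 + (-20) = 70.45

70.45 degC


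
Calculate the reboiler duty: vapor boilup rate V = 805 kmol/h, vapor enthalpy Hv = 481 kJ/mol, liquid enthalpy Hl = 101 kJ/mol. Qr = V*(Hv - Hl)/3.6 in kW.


Qr = 805 * (481 - 101) / 3.6 = 805 * 380 / 3.6 = 84970

84970 kW


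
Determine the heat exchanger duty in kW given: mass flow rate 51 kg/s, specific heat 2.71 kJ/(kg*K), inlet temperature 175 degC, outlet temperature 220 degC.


Q = m_dot * cp * delta_T
delta_T = 220 - 175 = 45 K
Q = 51 * 2.71 * 45
= 138.21 * 45
= 6219.45 kW

6219.45 kW


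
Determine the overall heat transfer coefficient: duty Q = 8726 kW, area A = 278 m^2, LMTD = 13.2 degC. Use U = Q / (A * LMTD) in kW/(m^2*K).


From Q = U*A*LMTD, U = Q / (A * LMTD)
U = 8726 / (278 * 13.2) = 8726 / 3669.6 = 2.378

2.378 kW/(m^2*K)


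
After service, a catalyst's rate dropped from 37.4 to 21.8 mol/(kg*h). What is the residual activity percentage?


Activity (%) = (rate_used / rate_fresh) * 100
rate_used = 21.8, rate_fresh = 37.4
= (21.8 / 37.4) * 100
= 0.5829 * 100 = 58.29

58.29 %


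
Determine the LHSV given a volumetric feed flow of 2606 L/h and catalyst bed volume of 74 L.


LHSV = volumetric feed rate / catalyst volume
= 2606 L/h / 74 L
= 35.22 h^-1

35.22 h^-1


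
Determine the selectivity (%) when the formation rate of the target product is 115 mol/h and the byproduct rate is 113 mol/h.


Selectivity = desired / (desired + undesired) * 100
Total products = 115 + 113 = 228 mol/h
S = 115 / 228 * 100
= 0.5044 * 100
= 50.44 %

50.44 %


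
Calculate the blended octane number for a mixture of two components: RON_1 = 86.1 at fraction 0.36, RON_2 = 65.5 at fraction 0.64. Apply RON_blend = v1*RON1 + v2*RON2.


Linear blending: RON_blend = sum(vi * RONi)
Contribution 1: 0.36 * 86.1 = 30.996
Contribution 2: 0.64 * 65.5 = 41.92
RON_blend = 30.996 + 41.92 = 72.916

72.916


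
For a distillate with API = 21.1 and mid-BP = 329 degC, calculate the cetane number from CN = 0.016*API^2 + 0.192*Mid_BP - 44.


CN = 0.016 * 21.1^2 + 0.192 * 329 - 44
CN = 7.12336 + 63.168 - 44 = 26.29136

26.29136


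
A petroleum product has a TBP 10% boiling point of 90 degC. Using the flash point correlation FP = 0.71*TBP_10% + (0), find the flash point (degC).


FP = 0.71 * 90 + (0) = 63.9

63.9 degC


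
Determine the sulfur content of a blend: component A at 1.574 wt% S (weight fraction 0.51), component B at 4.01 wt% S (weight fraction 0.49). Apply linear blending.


Linear sulfur blending: S_blend = x1*S1 + x2*S2
Contribution 1: 0.51 * 1.574 = 0.80274 wt%
Contribution 2: 0.49 * 4.01 = 1.9649 wt%
S_blend = 0.80274 + 1.9649 = 2.76764

2.76764 wt%


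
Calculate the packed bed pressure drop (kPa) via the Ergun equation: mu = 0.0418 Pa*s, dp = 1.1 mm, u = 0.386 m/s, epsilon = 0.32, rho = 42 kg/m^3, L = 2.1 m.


dp = 1.1 mm = 0.0011 m
Viscous term = 150*0.0418*0.386*(1-0.32)^2 / (0.0011^2*0.32^3) = 28225200
Inertial term = 1.75*42*0.386^2*(1-0.32) / (0.0011*0.32^3) = 206599
dP/L = 28225200 + 206599 = 28431800 Pa/m
dP = 28431800 * 2.1 / 1000 = 59710 kPa

59710 kPa


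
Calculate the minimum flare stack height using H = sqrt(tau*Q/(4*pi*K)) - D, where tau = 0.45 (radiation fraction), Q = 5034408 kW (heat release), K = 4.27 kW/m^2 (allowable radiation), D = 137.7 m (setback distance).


tau*Q/(4*pi*K) = 0.45 * 5034408 / (4 * pi * 4.27) = 42220.5
sqrt(42220.5) = 205.476
H = 205.476 - 137.7 = 67.78

67.78 m


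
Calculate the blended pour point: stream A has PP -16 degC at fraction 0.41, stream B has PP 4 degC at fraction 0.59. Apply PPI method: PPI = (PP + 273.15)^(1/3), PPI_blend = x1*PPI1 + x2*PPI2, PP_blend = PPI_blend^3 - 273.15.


PPI_1 = (-16 + 273.15)^(1/3) = 6.359098
PPI_2 = (4 + 273.15)^(1/3) = 6.51986
PPI_blend = 0.41 * 6.359098 + 0.59 * 6.51986 = 6.453948
PP_blend = 6.453948^3 - 273.15 = 268.8292 - 273.15 = -4.32

-4.32 degC


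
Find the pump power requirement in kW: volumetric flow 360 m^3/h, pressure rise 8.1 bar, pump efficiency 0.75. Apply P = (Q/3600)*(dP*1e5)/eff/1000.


Q = 360 / 3600 = 0.1 m^3/s
P = 0.1 * (8.1 * 1e5) / 0.75 / 1000 = 108.0

108.0 kW


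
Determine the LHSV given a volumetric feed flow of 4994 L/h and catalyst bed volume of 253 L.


LHSV = volumetric feed rate / catalyst volume
= 4994 L/h / 253 L
= 19.74 h^-1

19.74 h^-1


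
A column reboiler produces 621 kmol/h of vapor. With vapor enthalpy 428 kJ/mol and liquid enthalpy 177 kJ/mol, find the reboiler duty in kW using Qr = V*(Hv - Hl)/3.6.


Qr = 621 * (428 - 177) / 3.6 = 621 * 251 / 3.6 = 43300

43300 kW


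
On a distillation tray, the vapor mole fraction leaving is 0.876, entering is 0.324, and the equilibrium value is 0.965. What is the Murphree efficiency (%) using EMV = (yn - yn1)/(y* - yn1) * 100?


Murphree vapor efficiency: EMV = (y_n - y_(n-1)) / (y*_n - y_(n-1)) * 100
EMV = (0.876 - 0.324) / (0.965 - 0.324) * 100 = 0.552 / 0.641 * 100 = 86.12

86.12 %


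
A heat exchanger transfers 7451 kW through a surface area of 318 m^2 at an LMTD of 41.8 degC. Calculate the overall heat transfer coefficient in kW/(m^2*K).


From Q = U*A*LMTD, U = Q / (A * LMTD)
U = 7451 / (318 * 41.8) = 7451 / 13292.4 = 0.5605

0.5605 kW/(m^2*K)


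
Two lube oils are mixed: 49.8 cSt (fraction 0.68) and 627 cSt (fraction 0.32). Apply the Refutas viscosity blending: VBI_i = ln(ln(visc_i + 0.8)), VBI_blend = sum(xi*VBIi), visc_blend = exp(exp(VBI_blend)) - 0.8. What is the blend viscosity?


Refutas method: VBN_i = 14.534*ln(ln(visc_i + 0.8)) + 10.975, blended linearly by mass fraction; since VBN is linear in VBI_i = ln(ln(visc_i + 0.8)) and the fractions sum to 1, blend VBI directly: visc = exp(exp(VBI_blend)) - 0.8
VBI_1 = ln(ln(49.8 + 0.8)) = 1.3671
VBI_2 = ln(ln(627 + 0.8)) = 1.86287
VBI_blend = 0.68 * 1.3671 + 0.32 * 1.86287 = 1.52575
visc_blend = exp(exp(1.52575)) - 0.8 = 98.54

98.54 cSt


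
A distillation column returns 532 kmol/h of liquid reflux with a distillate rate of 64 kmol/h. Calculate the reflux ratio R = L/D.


Reflux ratio definition: R = L / D (liquid returned / distillate withdrawn)
L = 532 kmol/h, D = 64 kmol/h
R = 532 / 64 = 8.312

8.312


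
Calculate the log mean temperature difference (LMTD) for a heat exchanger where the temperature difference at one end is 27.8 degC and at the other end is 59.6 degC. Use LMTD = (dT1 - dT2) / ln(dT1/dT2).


LMTD = (dT1 - dT2) / ln(dT1/dT2)
= (27.8 - 59.6) / ln(27.8 / 59.6) = -31.8 / -0.76262 = 41.70

41.70 degC


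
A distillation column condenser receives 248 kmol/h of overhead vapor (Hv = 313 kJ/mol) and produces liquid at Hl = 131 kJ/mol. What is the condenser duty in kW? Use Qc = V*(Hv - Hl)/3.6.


Qc = 248 * (313 - 131) / 3.6 = 248 * 182 / 3.6 = 12540

12540 kW


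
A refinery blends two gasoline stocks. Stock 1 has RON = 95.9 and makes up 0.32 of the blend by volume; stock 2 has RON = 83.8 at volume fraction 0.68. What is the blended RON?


Linear blending: RON_blend = sum(vi * RONi)
Contribution 1: 0.32 * 95.9 = 30.688
Contribution 2: 0.68 * 83.8 = 56.984
RON_blend = 30.688 + 56.984 = 87.672

87.672


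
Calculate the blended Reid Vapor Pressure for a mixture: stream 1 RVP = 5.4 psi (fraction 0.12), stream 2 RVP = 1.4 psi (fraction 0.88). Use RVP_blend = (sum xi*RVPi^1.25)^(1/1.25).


Chevron index: RVP_blend = (sum xi*RVPi^1.25)^(1/1.25)
RVP^1.25 terms: 0.12 * 5.4^1.25 + 0.88 * 1.4^1.25 = 2.32793
RVP_blend = 2.32793^(1/1.25) = 1.966

1.966 psi


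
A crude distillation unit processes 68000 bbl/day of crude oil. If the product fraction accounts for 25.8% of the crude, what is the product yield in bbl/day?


Crude throughput = 68000 bbl/day
Fraction yield = 25.8%
yield = throughput * fraction / 100
yield = 68000 * 25.8 / 100 = 17544

17544 bbl/day


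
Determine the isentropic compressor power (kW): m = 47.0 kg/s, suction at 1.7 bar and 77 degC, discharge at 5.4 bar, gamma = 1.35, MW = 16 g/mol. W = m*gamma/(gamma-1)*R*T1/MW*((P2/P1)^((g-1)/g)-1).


Isentropic work: W = m*(gamma/(gamma-1))*(R*T1/MW)*((P2/P1)^((gamma-1)/gamma) - 1)
T1 = 77 + 273.15 = 350.15 K
Pressure ratio = 5.4 / 1.7 = 3.17647
Exponent = (1.35 - 1)/1.35 = 0.259259
(P2/P1)^exp - 1 = 3.17647^0.259259 - 1 = 0.349378
W = 47.0 * 1.35 / 0.35 * 8.314 * 350.15 / 16 * 0.349378 = 11520

11520 kW


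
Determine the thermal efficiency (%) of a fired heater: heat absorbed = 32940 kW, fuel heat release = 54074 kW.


Furnace efficiency = Q_absorbed / Q_fuel * 100
= 32940 / 54074 * 100 = 60.92

60.92 %


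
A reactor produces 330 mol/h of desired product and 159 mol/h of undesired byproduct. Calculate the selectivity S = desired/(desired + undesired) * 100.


Selectivity = desired / (desired + undesired) * 100
Total products = 330 + 159 = 489 mol/h
S = 330 / 489 * 100
= 0.6748 * 100
= 67.48 %

67.48 %


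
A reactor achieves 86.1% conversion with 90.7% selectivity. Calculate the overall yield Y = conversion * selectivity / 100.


Overall yield = conversion (%) * selectivity (%) / 100
Conversion = 86.1%, Selectivity = 90.7%
Y = 86.1 * 90.7 / 100
= 78.0927 %

78.0927 %


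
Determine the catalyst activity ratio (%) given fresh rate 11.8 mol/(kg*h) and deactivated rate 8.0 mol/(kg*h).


Activity (%) = (rate_used / rate_fresh) * 100
rate_used = 8.0, rate_fresh = 11.8
= (8.0 / 11.8) * 100
= 0.6780 * 100 = 67.80

67.80 %


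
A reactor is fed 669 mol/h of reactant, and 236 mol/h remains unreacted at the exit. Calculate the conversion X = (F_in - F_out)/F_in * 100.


X = (F_in - F_out) / F_in * 100
Moles reacted = 669 - 236 = 433
X = 433 / 669 * 100
= 0.6472 * 100
= 64.72 %

64.72 %


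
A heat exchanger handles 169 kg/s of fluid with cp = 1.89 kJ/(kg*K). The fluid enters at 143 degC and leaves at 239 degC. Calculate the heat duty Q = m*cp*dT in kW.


Q = m_dot * cp * delta_T
delta_T = 239 - 143 = 96 K
Q = 169 * 1.89 * 96
= 319.41 * 96
= 30663.36 kW

30663.36 kW


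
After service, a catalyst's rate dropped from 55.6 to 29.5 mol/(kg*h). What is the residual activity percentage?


Activity (%) = (rate_used / rate_fresh) * 100
rate_used = 29.5, rate_fresh = 55.6
= (29.5 / 55.6) * 100
= 0.5306 * 100 = 53.06

53.06 %


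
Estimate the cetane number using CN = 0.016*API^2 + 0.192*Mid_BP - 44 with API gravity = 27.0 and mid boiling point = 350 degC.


CN = 0.016 * 27.0^2 + 0.192 * 350 - 44
CN = 11.664 + 67.2 - 44 = 34.864

34.864
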